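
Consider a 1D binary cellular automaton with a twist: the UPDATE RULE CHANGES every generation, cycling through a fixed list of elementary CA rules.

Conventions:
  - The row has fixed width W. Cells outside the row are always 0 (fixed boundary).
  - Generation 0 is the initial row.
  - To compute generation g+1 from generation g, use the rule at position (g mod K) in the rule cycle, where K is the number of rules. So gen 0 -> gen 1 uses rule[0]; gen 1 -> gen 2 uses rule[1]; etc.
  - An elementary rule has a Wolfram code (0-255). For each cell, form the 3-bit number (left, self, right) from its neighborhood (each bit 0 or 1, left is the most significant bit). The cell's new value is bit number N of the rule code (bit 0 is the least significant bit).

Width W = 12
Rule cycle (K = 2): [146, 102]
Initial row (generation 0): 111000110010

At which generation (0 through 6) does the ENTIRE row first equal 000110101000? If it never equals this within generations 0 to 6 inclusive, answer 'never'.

Answer: never

Derivation:
Gen 0: 111000110010
Gen 1 (rule 146): 010101001101
Gen 2 (rule 102): 111111010111
Gen 3 (rule 146): 011110000010
Gen 4 (rule 102): 100010000110
Gen 5 (rule 146): 010101001001
Gen 6 (rule 102): 111111011011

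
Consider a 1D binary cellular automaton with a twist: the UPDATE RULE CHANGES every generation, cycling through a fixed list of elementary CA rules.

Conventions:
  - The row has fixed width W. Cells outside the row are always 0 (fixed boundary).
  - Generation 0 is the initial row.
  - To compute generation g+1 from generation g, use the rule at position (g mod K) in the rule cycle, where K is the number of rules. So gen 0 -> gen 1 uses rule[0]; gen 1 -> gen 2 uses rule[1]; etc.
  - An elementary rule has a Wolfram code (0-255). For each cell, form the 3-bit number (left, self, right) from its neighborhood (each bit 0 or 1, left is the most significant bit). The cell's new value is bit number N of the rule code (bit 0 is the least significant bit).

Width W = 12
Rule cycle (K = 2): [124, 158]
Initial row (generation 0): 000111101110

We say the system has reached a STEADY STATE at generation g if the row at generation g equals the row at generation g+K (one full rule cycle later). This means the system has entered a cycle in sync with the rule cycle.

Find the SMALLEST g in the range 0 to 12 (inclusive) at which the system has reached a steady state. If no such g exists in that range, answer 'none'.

Answer: 8

Derivation:
Gen 0: 000111101110
Gen 1 (rule 124): 000100111011
Gen 2 (rule 158): 001111110010
Gen 3 (rule 124): 001000011011
Gen 4 (rule 158): 011100110010
Gen 5 (rule 124): 010110111011
Gen 6 (rule 158): 110100110010
Gen 7 (rule 124): 111110111011
Gen 8 (rule 158): 111100110010
Gen 9 (rule 124): 100110111011
Gen 10 (rule 158): 111100110010
Gen 11 (rule 124): 100110111011
Gen 12 (rule 158): 111100110010
Gen 13 (rule 124): 100110111011
Gen 14 (rule 158): 111100110010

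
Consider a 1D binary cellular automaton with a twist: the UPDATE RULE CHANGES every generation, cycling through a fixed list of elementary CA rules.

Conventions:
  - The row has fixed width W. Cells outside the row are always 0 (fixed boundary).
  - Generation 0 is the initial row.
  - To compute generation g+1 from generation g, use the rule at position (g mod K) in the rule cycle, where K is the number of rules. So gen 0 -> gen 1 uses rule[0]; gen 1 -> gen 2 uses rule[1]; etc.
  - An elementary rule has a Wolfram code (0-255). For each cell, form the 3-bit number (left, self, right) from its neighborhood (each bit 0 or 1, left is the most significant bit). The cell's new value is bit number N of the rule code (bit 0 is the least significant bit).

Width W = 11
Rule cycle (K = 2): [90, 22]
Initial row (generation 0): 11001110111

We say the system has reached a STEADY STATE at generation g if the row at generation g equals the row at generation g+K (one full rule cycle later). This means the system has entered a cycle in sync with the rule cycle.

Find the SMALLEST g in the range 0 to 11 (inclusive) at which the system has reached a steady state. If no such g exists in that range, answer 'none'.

Answer: 10

Derivation:
Gen 0: 11001110111
Gen 1 (rule 90): 11111010101
Gen 2 (rule 22): 00000010101
Gen 3 (rule 90): 00000100000
Gen 4 (rule 22): 00001110000
Gen 5 (rule 90): 00011011000
Gen 6 (rule 22): 00100000100
Gen 7 (rule 90): 01010001010
Gen 8 (rule 22): 11011011011
Gen 9 (rule 90): 11011011011
Gen 10 (rule 22): 00000000000
Gen 11 (rule 90): 00000000000
Gen 12 (rule 22): 00000000000
Gen 13 (rule 90): 00000000000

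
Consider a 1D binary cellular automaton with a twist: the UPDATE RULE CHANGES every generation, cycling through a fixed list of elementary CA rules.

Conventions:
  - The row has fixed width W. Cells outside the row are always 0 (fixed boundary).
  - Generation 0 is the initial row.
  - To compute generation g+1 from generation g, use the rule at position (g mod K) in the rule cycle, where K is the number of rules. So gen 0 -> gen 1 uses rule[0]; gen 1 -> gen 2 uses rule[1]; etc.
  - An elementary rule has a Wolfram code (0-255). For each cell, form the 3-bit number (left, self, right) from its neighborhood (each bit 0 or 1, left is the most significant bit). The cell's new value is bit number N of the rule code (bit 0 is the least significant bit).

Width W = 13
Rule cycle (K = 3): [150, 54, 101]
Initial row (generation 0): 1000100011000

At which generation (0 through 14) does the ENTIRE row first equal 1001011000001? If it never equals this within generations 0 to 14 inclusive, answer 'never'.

Gen 0: 1000100011000
Gen 1 (rule 150): 1101110100100
Gen 2 (rule 54): 0010001111110
Gen 3 (rule 101): 1010100000010
Gen 4 (rule 150): 1010110000111
Gen 5 (rule 54): 1111001001000
Gen 6 (rule 101): 0001001001011
Gen 7 (rule 150): 0011111111000
Gen 8 (rule 54): 0100000000100
Gen 9 (rule 101): 0101111110101
Gen 10 (rule 150): 1100111100101
Gen 11 (rule 54): 0011000011111
Gen 12 (rule 101): 1001011000001
Gen 13 (rule 150): 1111000100011
Gen 14 (rule 54): 0000101110100

Answer: 12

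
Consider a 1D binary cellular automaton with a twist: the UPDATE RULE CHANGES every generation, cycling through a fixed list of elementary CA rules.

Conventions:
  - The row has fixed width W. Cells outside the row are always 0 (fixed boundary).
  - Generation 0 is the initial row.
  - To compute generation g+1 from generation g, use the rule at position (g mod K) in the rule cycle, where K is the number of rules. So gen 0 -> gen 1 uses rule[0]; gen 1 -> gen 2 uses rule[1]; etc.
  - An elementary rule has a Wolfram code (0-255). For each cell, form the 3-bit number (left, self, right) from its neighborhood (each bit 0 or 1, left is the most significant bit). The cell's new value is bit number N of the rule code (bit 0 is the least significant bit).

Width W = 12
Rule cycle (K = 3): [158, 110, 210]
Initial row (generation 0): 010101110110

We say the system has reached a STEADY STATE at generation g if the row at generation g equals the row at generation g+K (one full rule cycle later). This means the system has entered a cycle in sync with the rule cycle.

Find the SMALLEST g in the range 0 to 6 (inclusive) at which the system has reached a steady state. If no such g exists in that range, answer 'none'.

Answer: none

Derivation:
Gen 0: 010101110110
Gen 1 (rule 158): 110101100101
Gen 2 (rule 110): 111111101111
Gen 3 (rule 210): 011111100111
Gen 4 (rule 158): 111111011110
Gen 5 (rule 110): 100001110010
Gen 6 (rule 210): 010010111101
Gen 7 (rule 158): 111110111001
Gen 8 (rule 110): 100011101011
Gen 9 (rule 210): 010101100001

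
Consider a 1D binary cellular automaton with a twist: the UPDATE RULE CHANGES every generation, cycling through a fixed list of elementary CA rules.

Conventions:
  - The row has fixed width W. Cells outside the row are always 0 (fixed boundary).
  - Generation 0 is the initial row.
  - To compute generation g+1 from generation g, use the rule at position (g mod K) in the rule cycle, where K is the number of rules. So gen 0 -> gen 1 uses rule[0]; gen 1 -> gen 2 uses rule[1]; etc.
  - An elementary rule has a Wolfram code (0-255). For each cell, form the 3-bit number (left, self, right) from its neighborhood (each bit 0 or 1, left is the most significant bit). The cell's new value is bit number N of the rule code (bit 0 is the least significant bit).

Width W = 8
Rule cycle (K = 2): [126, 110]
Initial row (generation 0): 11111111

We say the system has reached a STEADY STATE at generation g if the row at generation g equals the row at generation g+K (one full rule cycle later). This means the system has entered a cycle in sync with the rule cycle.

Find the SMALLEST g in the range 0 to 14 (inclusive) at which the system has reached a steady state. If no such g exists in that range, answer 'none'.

Answer: 13

Derivation:
Gen 0: 11111111
Gen 1 (rule 126): 10000001
Gen 2 (rule 110): 10000011
Gen 3 (rule 126): 11000111
Gen 4 (rule 110): 11001101
Gen 5 (rule 126): 11111111
Gen 6 (rule 110): 10000001
Gen 7 (rule 126): 11000011
Gen 8 (rule 110): 11000111
Gen 9 (rule 126): 11101101
Gen 10 (rule 110): 10111111
Gen 11 (rule 126): 11100001
Gen 12 (rule 110): 10100011
Gen 13 (rule 126): 11110111
Gen 14 (rule 110): 10011101
Gen 15 (rule 126): 11110111
Gen 16 (rule 110): 10011101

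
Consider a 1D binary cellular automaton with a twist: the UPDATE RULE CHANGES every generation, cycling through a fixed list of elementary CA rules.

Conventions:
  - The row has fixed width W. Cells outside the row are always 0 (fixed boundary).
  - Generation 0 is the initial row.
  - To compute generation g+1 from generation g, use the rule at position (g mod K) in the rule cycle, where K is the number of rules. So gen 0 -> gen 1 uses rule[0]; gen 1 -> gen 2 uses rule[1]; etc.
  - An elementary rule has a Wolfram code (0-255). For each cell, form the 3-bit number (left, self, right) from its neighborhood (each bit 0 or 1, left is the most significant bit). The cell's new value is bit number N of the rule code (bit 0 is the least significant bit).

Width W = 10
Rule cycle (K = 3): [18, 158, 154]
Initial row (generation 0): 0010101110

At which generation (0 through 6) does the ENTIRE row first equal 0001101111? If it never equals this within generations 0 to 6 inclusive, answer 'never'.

Answer: 5

Derivation:
Gen 0: 0010101110
Gen 1 (rule 18): 0100000001
Gen 2 (rule 158): 1110000011
Gen 3 (rule 154): 1101000110
Gen 4 (rule 18): 0000101001
Gen 5 (rule 158): 0001101111
Gen 6 (rule 154): 0011001110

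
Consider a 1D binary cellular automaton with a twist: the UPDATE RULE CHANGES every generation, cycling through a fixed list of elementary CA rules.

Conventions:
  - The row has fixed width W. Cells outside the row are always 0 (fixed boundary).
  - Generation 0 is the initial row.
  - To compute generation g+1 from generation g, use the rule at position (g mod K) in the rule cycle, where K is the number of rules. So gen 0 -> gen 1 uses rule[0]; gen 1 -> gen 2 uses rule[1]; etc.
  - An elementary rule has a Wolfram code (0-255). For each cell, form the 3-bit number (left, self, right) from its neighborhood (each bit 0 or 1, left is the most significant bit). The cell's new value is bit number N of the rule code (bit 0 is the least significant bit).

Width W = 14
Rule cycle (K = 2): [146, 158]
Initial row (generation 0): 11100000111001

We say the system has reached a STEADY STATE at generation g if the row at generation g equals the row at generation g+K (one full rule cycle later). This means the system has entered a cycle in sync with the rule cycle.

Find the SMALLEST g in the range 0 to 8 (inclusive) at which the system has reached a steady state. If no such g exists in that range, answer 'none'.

Gen 0: 11100000111001
Gen 1 (rule 146): 01010001010110
Gen 2 (rule 158): 11011011010101
Gen 3 (rule 146): 00000000000000
Gen 4 (rule 158): 00000000000000
Gen 5 (rule 146): 00000000000000
Gen 6 (rule 158): 00000000000000
Gen 7 (rule 146): 00000000000000
Gen 8 (rule 158): 00000000000000
Gen 9 (rule 146): 00000000000000
Gen 10 (rule 158): 00000000000000

Answer: 3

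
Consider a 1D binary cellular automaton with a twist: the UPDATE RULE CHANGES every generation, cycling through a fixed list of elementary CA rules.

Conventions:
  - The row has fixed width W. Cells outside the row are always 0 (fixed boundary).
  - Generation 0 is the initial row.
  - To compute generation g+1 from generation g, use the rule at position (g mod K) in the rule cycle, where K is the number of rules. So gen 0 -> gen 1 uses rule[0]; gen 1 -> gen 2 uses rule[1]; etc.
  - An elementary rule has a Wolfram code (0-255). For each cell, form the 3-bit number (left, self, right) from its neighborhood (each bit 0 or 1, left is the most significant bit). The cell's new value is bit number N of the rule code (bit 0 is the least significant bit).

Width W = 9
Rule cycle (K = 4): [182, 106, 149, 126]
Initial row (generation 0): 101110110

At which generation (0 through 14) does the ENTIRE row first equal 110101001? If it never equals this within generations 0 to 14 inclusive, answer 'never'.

Answer: 1

Derivation:
Gen 0: 101110110
Gen 1 (rule 182): 110101001
Gen 2 (rule 106): 111010010
Gen 3 (rule 149): 010011011
Gen 4 (rule 126): 111111111
Gen 5 (rule 182): 011111110
Gen 6 (rule 106): 110000010
Gen 7 (rule 149): 001111011
Gen 8 (rule 126): 011001111
Gen 9 (rule 182): 100110110
Gen 10 (rule 106): 001111110
Gen 11 (rule 149): 100111101
Gen 12 (rule 126): 111100111
Gen 13 (rule 182): 011011010
Gen 14 (rule 106): 111111100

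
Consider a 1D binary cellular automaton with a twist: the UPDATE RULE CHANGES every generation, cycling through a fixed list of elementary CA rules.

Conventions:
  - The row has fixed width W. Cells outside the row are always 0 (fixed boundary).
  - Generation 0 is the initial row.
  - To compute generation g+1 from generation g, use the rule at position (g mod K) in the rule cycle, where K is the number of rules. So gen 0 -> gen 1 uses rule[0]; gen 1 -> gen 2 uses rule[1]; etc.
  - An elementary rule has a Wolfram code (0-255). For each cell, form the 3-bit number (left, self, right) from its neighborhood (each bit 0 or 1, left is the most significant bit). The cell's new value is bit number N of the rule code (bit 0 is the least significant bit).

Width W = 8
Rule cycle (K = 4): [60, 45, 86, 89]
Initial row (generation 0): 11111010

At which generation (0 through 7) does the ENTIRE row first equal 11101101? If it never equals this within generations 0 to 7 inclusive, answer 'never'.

Gen 0: 11111010
Gen 1 (rule 60): 10000111
Gen 2 (rule 45): 10110100
Gen 3 (rule 86): 10010110
Gen 4 (rule 89): 01000111
Gen 5 (rule 60): 01100100
Gen 6 (rule 45): 01000101
Gen 7 (rule 86): 11101101

Answer: 7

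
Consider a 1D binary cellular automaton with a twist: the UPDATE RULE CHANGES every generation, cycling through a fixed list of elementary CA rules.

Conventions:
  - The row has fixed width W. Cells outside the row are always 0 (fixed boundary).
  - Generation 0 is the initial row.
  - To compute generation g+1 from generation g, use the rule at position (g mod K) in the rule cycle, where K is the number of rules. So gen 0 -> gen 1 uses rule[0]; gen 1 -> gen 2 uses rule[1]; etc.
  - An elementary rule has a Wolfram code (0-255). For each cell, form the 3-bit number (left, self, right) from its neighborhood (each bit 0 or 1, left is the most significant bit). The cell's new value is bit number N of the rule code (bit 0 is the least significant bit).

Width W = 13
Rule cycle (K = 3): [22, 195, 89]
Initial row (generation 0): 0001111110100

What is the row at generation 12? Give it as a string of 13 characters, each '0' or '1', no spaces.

Gen 0: 0001111110100
Gen 1 (rule 22): 0010000000110
Gen 2 (rule 195): 1100111111010
Gen 3 (rule 89): 1110100001001
Gen 4 (rule 22): 0000110011111
Gen 5 (rule 195): 1111010101111
Gen 6 (rule 89): 1001000001001
Gen 7 (rule 22): 1111100011111
Gen 8 (rule 195): 0111101101111
Gen 9 (rule 89): 0100101101001
Gen 10 (rule 22): 1111100001111
Gen 11 (rule 195): 0111101110111
Gen 12 (rule 89): 0100101010101

Answer: 0100101010101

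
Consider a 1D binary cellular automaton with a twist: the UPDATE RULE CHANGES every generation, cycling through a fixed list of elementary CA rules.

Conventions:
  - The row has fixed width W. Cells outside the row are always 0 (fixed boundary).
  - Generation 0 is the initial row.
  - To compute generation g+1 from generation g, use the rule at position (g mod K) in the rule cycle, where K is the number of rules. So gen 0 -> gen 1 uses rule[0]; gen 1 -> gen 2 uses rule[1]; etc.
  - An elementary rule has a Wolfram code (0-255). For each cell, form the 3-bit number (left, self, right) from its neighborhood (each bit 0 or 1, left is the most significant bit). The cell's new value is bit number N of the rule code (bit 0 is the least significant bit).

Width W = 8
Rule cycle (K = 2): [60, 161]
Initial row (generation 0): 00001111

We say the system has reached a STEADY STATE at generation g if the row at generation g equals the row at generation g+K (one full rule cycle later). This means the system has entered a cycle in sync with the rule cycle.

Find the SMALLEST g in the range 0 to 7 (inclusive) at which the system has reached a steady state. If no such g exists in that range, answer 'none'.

Gen 0: 00001111
Gen 1 (rule 60): 00001000
Gen 2 (rule 161): 11100011
Gen 3 (rule 60): 10010010
Gen 4 (rule 161): 00000000
Gen 5 (rule 60): 00000000
Gen 6 (rule 161): 11111111
Gen 7 (rule 60): 10000000
Gen 8 (rule 161): 00111111
Gen 9 (rule 60): 00100000

Answer: none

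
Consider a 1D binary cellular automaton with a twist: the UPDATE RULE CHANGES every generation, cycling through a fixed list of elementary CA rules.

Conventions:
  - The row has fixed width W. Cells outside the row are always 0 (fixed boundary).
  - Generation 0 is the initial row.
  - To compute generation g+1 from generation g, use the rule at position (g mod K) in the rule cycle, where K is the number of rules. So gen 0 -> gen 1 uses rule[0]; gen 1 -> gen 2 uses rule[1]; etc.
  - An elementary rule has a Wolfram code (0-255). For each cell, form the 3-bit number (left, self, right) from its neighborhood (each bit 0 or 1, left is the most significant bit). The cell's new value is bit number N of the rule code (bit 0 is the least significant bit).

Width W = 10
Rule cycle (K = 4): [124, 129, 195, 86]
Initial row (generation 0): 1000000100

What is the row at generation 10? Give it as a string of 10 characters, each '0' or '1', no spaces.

Answer: 0000111100

Derivation:
Gen 0: 1000000100
Gen 1 (rule 124): 1100000110
Gen 2 (rule 129): 0001110000
Gen 3 (rule 195): 1110110111
Gen 4 (rule 86): 0010010001
Gen 5 (rule 124): 0011011001
Gen 6 (rule 129): 1000000000
Gen 7 (rule 195): 0011111111
Gen 8 (rule 86): 0100000001
Gen 9 (rule 124): 0110000001
Gen 10 (rule 129): 0000111100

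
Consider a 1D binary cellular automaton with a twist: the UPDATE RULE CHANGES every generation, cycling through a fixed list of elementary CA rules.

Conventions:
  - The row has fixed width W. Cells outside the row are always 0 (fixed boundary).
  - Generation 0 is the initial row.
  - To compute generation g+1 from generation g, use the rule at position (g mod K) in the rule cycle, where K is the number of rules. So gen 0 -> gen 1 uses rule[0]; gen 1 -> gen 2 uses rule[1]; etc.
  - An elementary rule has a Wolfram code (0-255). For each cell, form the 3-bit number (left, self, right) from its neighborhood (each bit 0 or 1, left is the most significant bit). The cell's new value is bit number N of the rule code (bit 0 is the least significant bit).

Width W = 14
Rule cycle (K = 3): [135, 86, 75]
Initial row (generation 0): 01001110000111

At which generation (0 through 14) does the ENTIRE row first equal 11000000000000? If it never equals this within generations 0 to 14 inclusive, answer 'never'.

Answer: never

Derivation:
Gen 0: 01001110000111
Gen 1 (rule 135): 11010100111010
Gen 2 (rule 86): 01010111001011
Gen 3 (rule 75): 10000101010011
Gen 4 (rule 135): 10111101010100
Gen 5 (rule 86): 10000101010110
Gen 6 (rule 75): 00111000000110
Gen 7 (rule 135): 11010011111000
Gen 8 (rule 86): 01011100001100
Gen 9 (rule 75): 10010101111101
Gen 10 (rule 135): 10110100111001
Gen 11 (rule 86): 10010111001111
Gen 12 (rule 75): 00100101011001
Gen 13 (rule 135): 11101101000011
Gen 14 (rule 86): 00100101100101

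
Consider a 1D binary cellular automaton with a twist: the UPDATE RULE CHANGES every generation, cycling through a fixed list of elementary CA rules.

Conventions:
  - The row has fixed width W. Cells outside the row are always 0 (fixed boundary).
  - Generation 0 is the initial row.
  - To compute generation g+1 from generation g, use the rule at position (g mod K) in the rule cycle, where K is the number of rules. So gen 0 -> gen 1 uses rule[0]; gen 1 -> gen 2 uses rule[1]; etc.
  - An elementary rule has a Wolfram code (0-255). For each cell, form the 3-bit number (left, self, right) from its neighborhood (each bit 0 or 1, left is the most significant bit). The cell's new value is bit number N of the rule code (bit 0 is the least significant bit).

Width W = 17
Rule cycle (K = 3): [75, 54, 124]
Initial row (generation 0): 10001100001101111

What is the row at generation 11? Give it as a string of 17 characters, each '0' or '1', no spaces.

Answer: 00000001000010100

Derivation:
Gen 0: 10001100001101111
Gen 1 (rule 75): 00111101111101001
Gen 2 (rule 54): 01000010000011111
Gen 3 (rule 124): 01100011000010001
Gen 4 (rule 75): 11101111011100110
Gen 5 (rule 54): 00010000100011001
Gen 6 (rule 124): 00011000110011101
Gen 7 (rule 75): 11111011110110100
Gen 8 (rule 54): 00000100001001110
Gen 9 (rule 124): 00000110001101011
Gen 10 (rule 75): 11111110111100011
Gen 11 (rule 54): 00000001000010100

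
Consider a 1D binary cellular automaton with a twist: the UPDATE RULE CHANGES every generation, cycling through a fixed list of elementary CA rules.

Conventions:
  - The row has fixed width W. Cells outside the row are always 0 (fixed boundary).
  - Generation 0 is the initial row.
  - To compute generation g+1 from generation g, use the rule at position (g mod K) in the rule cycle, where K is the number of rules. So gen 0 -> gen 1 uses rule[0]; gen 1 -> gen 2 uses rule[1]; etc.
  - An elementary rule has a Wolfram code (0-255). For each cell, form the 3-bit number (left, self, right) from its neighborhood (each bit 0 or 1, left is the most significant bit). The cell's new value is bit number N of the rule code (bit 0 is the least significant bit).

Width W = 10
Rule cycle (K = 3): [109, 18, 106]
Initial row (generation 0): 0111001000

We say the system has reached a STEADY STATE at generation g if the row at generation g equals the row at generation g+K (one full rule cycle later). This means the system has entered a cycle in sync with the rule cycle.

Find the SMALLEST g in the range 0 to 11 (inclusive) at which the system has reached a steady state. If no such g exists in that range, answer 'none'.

Gen 0: 0111001000
Gen 1 (rule 109): 0101001011
Gen 2 (rule 18): 1000110000
Gen 3 (rule 106): 0001110000
Gen 4 (rule 109): 1101010111
Gen 5 (rule 18): 0000000000
Gen 6 (rule 106): 0000000000
Gen 7 (rule 109): 1111111111
Gen 8 (rule 18): 0000000000
Gen 9 (rule 106): 0000000000
Gen 10 (rule 109): 1111111111
Gen 11 (rule 18): 0000000000
Gen 12 (rule 106): 0000000000
Gen 13 (rule 109): 1111111111
Gen 14 (rule 18): 0000000000

Answer: 5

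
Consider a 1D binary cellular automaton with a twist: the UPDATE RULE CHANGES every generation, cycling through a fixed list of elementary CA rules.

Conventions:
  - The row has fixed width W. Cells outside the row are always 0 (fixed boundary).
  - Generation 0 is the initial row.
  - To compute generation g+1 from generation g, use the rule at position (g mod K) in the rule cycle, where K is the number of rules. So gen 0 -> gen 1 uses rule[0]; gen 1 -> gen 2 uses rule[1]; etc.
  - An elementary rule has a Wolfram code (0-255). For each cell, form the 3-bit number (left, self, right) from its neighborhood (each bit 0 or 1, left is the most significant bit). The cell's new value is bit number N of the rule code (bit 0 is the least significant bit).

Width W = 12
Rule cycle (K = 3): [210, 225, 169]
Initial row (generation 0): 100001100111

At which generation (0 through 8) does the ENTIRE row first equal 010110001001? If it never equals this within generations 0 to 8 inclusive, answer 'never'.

Gen 0: 100001100111
Gen 1 (rule 210): 010010111011
Gen 2 (rule 225): 000001011101
Gen 3 (rule 169): 111100111010
Gen 4 (rule 210): 011111011001
Gen 5 (rule 225): 001111101000
Gen 6 (rule 169): 101111010011
Gen 7 (rule 210): 000111001101
Gen 8 (rule 225): 110011000110

Answer: never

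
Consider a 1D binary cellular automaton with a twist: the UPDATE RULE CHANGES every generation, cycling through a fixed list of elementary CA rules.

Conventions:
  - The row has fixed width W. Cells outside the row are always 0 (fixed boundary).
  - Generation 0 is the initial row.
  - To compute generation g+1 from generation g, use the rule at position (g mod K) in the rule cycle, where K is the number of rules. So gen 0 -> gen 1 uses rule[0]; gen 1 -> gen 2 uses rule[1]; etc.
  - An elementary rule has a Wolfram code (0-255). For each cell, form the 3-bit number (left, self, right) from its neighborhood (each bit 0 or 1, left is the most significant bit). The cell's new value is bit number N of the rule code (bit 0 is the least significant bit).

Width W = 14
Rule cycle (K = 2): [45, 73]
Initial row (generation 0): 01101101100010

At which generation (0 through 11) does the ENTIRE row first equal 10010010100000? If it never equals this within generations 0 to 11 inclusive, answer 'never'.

Gen 0: 01101101100010
Gen 1 (rule 45): 01011011001010
Gen 2 (rule 73): 00011011000000
Gen 3 (rule 45): 11010110011111
Gen 4 (rule 73): 11000110010001
Gen 5 (rule 45): 10010100010101
Gen 6 (rule 73): 00000001000000
Gen 7 (rule 45): 11111101011111
Gen 8 (rule 73): 10000100010001
Gen 9 (rule 45): 10110101010101
Gen 10 (rule 73): 00110000000000
Gen 11 (rule 45): 10100111111111

Answer: never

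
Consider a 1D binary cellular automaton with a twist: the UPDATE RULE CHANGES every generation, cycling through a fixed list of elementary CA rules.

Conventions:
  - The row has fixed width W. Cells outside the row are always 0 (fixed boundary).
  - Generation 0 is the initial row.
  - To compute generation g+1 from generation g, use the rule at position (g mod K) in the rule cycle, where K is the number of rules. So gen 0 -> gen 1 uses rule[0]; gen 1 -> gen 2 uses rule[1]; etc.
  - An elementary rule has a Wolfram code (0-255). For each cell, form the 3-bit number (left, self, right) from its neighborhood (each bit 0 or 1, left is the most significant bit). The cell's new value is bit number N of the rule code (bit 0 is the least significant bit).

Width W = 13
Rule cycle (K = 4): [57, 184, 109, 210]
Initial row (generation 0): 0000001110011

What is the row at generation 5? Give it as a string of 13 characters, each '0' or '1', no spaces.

Gen 0: 0000001110011
Gen 1 (rule 57): 1111101001010
Gen 2 (rule 184): 1111010100101
Gen 3 (rule 109): 1001111100111
Gen 4 (rule 210): 0110111111011
Gen 5 (rule 57): 0101100000110

Answer: 0101100000110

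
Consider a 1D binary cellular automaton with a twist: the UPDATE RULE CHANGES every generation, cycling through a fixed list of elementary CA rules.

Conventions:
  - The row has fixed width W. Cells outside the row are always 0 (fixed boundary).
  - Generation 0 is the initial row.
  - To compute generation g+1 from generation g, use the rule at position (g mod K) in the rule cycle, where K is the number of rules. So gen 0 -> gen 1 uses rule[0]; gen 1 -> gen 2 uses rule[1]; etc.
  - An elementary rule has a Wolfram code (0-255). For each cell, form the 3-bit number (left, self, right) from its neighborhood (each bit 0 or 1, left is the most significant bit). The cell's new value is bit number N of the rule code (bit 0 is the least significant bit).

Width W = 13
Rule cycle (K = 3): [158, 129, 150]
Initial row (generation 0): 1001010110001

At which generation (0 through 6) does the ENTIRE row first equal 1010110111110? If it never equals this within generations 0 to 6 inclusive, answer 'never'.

Gen 0: 1001010110001
Gen 1 (rule 158): 1111010101011
Gen 2 (rule 129): 0110000000000
Gen 3 (rule 150): 1001000000000
Gen 4 (rule 158): 1111100000000
Gen 5 (rule 129): 0111001111111
Gen 6 (rule 150): 1010110111110

Answer: 6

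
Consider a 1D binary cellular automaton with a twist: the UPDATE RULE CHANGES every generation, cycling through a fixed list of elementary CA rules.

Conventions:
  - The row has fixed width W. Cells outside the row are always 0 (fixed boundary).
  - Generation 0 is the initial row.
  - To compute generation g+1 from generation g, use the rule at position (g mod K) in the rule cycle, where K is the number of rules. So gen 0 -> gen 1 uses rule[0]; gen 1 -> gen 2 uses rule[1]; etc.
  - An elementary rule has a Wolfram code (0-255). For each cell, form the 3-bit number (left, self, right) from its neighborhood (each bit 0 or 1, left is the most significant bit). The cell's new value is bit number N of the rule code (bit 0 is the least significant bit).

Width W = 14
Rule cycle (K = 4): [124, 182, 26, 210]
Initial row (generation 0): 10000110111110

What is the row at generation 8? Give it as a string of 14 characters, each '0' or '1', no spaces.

Answer: 01100101101010

Derivation:
Gen 0: 10000110111110
Gen 1 (rule 124): 11000111100011
Gen 2 (rule 182): 00101011010100
Gen 3 (rule 26): 01000010000010
Gen 4 (rule 210): 10100101000101
Gen 5 (rule 124): 11110111100111
Gen 6 (rule 182): 01101011011010
Gen 7 (rule 26): 11000010010001
Gen 8 (rule 210): 01100101101010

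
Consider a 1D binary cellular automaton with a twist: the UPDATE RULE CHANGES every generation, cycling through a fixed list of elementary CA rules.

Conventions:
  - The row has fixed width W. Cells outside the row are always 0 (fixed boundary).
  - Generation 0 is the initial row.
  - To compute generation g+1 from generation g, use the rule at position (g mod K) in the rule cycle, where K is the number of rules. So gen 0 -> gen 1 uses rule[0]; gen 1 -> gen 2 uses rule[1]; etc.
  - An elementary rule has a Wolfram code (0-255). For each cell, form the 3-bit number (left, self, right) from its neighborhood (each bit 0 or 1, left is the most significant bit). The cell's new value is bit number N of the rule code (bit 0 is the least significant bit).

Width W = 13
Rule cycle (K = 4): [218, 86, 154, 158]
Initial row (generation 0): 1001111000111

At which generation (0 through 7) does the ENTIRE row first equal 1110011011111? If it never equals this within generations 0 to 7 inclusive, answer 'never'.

Answer: 4

Derivation:
Gen 0: 1001111000111
Gen 1 (rule 218): 0111111101111
Gen 2 (rule 86): 1000000100001
Gen 3 (rule 154): 0100001010010
Gen 4 (rule 158): 1110011011111
Gen 5 (rule 218): 1111111011111
Gen 6 (rule 86): 0000001000001
Gen 7 (rule 154): 0000010100010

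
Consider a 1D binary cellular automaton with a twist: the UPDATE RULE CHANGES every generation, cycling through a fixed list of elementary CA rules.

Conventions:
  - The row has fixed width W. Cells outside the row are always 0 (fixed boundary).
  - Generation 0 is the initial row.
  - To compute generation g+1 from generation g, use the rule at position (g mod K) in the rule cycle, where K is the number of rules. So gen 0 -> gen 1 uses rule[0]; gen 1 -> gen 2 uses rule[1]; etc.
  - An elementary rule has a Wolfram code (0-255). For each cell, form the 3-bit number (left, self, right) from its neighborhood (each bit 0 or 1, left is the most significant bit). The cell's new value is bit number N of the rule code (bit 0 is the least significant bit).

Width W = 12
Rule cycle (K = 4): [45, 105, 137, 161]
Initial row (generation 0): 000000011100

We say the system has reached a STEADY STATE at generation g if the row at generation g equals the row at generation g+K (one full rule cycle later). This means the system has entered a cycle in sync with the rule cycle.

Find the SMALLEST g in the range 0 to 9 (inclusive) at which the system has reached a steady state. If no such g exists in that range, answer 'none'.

Gen 0: 000000011100
Gen 1 (rule 45): 111111010001
Gen 2 (rule 105): 100001100100
Gen 3 (rule 137): 001101000001
Gen 4 (rule 161): 100010011100
Gen 5 (rule 45): 101010010001
Gen 6 (rule 105): 010100000100
Gen 7 (rule 137): 000001110001
Gen 8 (rule 161): 111100100100
Gen 9 (rule 45): 100000100101
Gen 10 (rule 105): 001110000010
Gen 11 (rule 137): 101100111000
Gen 12 (rule 161): 010000010011
Gen 13 (rule 45): 010111010010

Answer: none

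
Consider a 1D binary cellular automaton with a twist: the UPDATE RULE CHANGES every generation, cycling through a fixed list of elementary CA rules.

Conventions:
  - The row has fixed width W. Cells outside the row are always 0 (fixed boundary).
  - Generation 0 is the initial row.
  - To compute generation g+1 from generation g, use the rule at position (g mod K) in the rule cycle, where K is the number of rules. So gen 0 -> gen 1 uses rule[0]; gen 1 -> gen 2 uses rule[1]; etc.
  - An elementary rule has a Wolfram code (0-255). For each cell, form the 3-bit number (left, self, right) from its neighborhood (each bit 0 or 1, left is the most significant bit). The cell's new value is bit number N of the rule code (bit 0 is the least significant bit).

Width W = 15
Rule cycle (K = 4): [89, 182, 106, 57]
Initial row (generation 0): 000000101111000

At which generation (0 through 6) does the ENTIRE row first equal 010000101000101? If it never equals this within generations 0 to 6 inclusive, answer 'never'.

Gen 0: 000000101111000
Gen 1 (rule 89): 111110001001111
Gen 2 (rule 182): 011101011110110
Gen 3 (rule 106): 110110110011110
Gen 4 (rule 57): 101101101010001
Gen 5 (rule 89): 001101100001100
Gen 6 (rule 182): 010010010010010

Answer: never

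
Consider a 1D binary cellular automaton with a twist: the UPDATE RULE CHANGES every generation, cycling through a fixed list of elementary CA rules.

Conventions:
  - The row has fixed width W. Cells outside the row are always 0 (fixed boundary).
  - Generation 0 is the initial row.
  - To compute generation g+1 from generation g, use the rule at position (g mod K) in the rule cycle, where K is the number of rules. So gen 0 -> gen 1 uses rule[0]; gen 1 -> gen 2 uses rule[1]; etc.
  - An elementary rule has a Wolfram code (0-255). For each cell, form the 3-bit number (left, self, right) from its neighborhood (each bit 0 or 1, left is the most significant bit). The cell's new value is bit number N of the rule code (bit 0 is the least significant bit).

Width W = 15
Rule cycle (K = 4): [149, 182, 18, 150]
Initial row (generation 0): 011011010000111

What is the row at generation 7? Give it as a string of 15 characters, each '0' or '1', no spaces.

Answer: 100000000000001

Derivation:
Gen 0: 011011010000111
Gen 1 (rule 149): 000000011110010
Gen 2 (rule 182): 000000101101111
Gen 3 (rule 18): 000001000000000
Gen 4 (rule 150): 000011100000000
Gen 5 (rule 149): 111001011111111
Gen 6 (rule 182): 010111101111110
Gen 7 (rule 18): 100000000000001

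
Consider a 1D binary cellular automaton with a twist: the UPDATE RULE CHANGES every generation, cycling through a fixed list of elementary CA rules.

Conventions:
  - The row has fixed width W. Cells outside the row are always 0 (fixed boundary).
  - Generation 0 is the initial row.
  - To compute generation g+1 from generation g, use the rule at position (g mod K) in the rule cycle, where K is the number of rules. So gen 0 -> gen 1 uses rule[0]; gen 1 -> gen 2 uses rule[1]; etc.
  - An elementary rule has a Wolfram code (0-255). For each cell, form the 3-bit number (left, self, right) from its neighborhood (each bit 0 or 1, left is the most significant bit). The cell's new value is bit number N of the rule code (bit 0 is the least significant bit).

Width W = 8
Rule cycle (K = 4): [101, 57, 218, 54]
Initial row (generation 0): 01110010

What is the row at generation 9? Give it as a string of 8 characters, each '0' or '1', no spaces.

Answer: 10011001

Derivation:
Gen 0: 01110010
Gen 1 (rule 101): 00010010
Gen 2 (rule 57): 11001001
Gen 3 (rule 218): 11110110
Gen 4 (rule 54): 00001001
Gen 5 (rule 101): 11101001
Gen 6 (rule 57): 10010100
Gen 7 (rule 218): 01100010
Gen 8 (rule 54): 10010111
Gen 9 (rule 101): 10011001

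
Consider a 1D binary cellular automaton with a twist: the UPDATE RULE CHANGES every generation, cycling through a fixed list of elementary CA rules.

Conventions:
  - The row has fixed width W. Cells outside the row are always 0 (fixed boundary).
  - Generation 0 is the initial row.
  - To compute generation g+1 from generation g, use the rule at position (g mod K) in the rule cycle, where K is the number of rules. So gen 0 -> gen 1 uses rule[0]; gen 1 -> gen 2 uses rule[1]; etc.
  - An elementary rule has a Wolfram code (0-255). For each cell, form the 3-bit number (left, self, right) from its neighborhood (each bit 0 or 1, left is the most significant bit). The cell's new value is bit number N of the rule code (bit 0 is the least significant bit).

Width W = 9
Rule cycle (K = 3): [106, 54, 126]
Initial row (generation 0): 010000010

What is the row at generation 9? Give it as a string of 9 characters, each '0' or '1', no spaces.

Gen 0: 010000010
Gen 1 (rule 106): 100000100
Gen 2 (rule 54): 110001110
Gen 3 (rule 126): 111011011
Gen 4 (rule 106): 101111111
Gen 5 (rule 54): 110000000
Gen 6 (rule 126): 111000000
Gen 7 (rule 106): 101000000
Gen 8 (rule 54): 111100000
Gen 9 (rule 126): 100110000

Answer: 100110000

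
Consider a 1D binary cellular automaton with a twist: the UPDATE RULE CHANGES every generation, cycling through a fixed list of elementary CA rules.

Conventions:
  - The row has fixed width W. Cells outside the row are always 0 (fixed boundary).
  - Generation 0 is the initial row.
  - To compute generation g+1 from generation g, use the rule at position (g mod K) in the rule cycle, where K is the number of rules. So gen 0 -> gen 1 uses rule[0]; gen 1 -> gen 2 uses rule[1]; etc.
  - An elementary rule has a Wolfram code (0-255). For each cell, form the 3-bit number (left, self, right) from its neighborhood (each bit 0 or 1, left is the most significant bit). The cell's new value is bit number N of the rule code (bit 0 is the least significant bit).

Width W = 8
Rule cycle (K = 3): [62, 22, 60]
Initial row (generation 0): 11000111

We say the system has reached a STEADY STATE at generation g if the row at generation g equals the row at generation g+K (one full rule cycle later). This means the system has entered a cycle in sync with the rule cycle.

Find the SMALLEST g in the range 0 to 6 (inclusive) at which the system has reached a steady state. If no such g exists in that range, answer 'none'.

Gen 0: 11000111
Gen 1 (rule 62): 10101100
Gen 2 (rule 22): 10100010
Gen 3 (rule 60): 11110011
Gen 4 (rule 62): 10001110
Gen 5 (rule 22): 11010001
Gen 6 (rule 60): 10111001
Gen 7 (rule 62): 11100111
Gen 8 (rule 22): 00011000
Gen 9 (rule 60): 00010100

Answer: none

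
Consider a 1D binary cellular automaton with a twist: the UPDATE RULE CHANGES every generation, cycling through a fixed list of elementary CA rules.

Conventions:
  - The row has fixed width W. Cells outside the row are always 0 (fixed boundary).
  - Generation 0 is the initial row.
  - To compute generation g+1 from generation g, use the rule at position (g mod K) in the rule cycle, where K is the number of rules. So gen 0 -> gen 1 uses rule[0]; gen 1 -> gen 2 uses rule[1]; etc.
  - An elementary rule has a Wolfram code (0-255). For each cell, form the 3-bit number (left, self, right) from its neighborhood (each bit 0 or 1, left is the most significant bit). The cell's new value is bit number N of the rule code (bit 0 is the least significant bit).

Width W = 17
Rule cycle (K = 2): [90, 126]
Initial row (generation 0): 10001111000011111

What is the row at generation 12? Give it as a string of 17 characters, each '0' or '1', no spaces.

Answer: 01111111001101101

Derivation:
Gen 0: 10001111000011111
Gen 1 (rule 90): 01011001100110001
Gen 2 (rule 126): 11111111111111011
Gen 3 (rule 90): 10000000000001011
Gen 4 (rule 126): 11000000000011111
Gen 5 (rule 90): 11100000000110001
Gen 6 (rule 126): 10110000001111011
Gen 7 (rule 90): 00111000011001011
Gen 8 (rule 126): 01101100111111111
Gen 9 (rule 90): 11101111100000001
Gen 10 (rule 126): 10111000110000011
Gen 11 (rule 90): 00101101111000111
Gen 12 (rule 126): 01111111001101101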